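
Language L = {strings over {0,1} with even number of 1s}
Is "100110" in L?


count('1') = 3; 3 mod 2 = 1

No, "100110" is not in L


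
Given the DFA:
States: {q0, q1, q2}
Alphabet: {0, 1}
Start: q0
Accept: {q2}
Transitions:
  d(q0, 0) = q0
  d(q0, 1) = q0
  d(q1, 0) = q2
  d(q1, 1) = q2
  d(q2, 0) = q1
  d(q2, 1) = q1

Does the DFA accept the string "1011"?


Trace: q0 -> q0 -> q0 -> q0 -> q0
Final state: q0
Accept states: {q2}

No, rejected (final state q0 is not an accept state)


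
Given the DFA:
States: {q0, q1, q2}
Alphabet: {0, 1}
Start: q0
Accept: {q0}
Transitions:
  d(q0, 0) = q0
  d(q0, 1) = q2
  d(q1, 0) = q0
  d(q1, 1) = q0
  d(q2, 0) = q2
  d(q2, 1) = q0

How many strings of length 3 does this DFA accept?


Enumerating all length-3 strings:
  "000" -> q0 [accept]
  "001" -> q2 [reject]
  "010" -> q2 [reject]
  "011" -> q0 [accept]
  "100" -> q2 [reject]
  "101" -> q0 [accept]
  "110" -> q0 [accept]
  "111" -> q2 [reject]

4 out of 8


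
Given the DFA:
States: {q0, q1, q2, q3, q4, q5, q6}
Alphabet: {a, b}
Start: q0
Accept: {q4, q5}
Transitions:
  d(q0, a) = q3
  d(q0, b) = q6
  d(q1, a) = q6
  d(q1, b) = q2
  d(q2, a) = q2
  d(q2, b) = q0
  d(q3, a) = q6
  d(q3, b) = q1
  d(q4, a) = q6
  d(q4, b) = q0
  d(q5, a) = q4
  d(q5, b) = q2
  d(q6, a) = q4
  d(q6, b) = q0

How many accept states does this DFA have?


Accept states listed: {q4, q5}
Counting: q4(1) q5(2)

2


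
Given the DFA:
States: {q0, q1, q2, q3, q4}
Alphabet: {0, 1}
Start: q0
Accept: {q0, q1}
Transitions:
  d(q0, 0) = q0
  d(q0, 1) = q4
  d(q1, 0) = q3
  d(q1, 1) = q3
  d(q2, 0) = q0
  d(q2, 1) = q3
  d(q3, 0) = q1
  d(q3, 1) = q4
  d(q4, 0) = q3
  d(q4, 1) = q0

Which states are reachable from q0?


BFS from q0:
  layer 0: {q0}
  layer 1: {q4}
  layer 2: {q3}
  layer 3: {q1}

{q0, q1, q3, q4}


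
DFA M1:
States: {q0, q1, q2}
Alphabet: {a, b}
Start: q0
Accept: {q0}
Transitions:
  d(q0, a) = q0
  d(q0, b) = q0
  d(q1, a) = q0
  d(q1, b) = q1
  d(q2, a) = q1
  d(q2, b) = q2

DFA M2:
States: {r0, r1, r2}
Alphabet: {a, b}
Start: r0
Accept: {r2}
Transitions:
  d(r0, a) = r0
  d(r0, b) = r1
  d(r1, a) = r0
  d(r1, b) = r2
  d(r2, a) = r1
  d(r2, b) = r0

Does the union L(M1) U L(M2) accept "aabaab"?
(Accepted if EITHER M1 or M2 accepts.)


M1: final=q0 accepted=True
M2: final=r1 accepted=False

Yes, union accepts


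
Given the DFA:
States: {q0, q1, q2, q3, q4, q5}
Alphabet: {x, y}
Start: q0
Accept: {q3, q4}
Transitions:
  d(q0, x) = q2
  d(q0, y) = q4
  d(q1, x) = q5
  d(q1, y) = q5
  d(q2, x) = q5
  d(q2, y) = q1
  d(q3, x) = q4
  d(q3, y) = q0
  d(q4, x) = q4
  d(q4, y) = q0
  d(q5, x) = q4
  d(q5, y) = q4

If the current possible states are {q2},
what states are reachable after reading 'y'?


Apply transition on 'y' from each current state:
  d(q2, y) = q1

{q1}


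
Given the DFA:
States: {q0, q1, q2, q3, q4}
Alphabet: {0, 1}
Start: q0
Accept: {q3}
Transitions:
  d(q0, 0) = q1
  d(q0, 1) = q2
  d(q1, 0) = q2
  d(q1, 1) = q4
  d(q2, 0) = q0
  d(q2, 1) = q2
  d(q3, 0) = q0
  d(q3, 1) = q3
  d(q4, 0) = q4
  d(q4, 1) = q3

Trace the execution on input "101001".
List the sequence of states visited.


Input: 101001
d(q0, 1) = q2
d(q2, 0) = q0
d(q0, 1) = q2
d(q2, 0) = q0
d(q0, 0) = q1
d(q1, 1) = q4


q0 -> q2 -> q0 -> q2 -> q0 -> q1 -> q4


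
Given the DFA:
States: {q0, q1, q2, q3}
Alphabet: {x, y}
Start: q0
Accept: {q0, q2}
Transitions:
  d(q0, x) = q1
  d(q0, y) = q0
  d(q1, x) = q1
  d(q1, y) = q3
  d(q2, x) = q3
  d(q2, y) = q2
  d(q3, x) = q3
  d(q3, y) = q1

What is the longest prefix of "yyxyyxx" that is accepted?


Run the DFA, marking each prefix where the state is accepting:
  "" -> q0 [accept]
  "y" -> q0 [accept]
  "yy" -> q0 [accept]
  "yyx" -> q1 [reject]
  "yyxy" -> q3 [reject]
  "yyxyy" -> q1 [reject]
  "yyxyyx" -> q1 [reject]
  "yyxyyxx" -> q1 [reject]

"yy"


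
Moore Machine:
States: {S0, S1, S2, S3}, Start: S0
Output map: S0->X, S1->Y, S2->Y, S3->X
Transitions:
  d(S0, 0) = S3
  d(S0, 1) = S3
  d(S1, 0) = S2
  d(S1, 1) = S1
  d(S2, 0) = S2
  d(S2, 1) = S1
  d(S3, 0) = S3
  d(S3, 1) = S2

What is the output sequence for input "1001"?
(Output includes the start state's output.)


Start: S0 (output X)
  --1--> S3 (output X)
  --0--> S3 (output X)
  --0--> S3 (output X)
  --1--> S2 (output Y)

"XXXXY"


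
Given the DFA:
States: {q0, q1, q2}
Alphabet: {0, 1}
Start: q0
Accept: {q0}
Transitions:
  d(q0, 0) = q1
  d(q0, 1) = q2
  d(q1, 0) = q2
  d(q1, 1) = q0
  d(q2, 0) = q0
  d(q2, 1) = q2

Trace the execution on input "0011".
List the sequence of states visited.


Input: 0011
d(q0, 0) = q1
d(q1, 0) = q2
d(q2, 1) = q2
d(q2, 1) = q2


q0 -> q1 -> q2 -> q2 -> q2


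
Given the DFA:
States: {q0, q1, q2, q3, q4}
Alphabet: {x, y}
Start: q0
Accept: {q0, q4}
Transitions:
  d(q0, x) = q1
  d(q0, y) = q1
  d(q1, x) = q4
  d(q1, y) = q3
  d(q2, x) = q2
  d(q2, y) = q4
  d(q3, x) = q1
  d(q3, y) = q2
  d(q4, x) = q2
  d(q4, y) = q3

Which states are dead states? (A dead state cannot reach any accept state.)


Forward reachability from each state:
  q0 -> reaches accept state q0 (live)
  q1 -> reaches accept state q4 (live)
  q2 -> reaches accept state q4 (live)
  q3 -> reaches accept state q4 (live)
  q4 -> reaches accept state q4 (live)

None (all states can reach an accept state)


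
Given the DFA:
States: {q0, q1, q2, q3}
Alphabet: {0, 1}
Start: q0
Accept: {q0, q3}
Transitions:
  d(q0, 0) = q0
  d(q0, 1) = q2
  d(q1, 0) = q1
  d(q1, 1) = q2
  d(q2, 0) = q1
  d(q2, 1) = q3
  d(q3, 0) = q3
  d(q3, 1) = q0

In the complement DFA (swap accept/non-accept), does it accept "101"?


Trace: q0 -> q2 -> q1 -> q2
Final: q2
Original accept: {q0, q3}
Complement: q2 is not in original accept

Yes, complement accepts (original rejects)


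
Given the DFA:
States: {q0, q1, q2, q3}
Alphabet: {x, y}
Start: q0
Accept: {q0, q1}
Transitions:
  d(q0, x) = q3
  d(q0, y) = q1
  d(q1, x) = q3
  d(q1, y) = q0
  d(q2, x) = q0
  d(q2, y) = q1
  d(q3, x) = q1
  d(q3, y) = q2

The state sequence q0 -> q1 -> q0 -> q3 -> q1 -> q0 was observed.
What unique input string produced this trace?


Trace back each transition to find the symbol:
  q0 --[y]--> q1
  q1 --[y]--> q0
  q0 --[x]--> q3
  q3 --[x]--> q1
  q1 --[y]--> q0

"yyxxy"


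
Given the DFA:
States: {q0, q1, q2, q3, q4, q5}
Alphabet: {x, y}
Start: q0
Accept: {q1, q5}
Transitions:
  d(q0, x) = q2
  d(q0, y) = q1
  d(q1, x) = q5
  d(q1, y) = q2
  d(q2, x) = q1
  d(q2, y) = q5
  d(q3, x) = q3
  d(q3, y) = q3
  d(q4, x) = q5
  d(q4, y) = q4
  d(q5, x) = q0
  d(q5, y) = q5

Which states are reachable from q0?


BFS from q0:
  layer 0: {q0}
  layer 1: {q1, q2}
  layer 2: {q5}

{q0, q1, q2, q5}


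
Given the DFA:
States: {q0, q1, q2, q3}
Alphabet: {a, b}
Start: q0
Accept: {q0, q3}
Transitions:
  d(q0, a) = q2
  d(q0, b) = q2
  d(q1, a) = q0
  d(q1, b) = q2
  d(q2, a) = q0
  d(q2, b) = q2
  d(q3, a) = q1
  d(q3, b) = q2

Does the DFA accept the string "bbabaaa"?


Trace: q0 -> q2 -> q2 -> q0 -> q2 -> q0 -> q2 -> q0
Final state: q0
Accept states: {q0, q3}

Yes, accepted (final state q0 is an accept state)


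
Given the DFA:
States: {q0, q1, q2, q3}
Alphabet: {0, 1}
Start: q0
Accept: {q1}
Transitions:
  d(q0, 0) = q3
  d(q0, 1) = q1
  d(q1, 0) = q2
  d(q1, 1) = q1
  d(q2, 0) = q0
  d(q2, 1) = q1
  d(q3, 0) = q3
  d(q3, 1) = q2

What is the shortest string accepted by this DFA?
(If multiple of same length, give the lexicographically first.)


BFS by string length (lex-first path to each state shown):
  len 0: q0<-""
  len 1: q1<-"1", q3<-"0"
Found accept state at length 1.

"1"


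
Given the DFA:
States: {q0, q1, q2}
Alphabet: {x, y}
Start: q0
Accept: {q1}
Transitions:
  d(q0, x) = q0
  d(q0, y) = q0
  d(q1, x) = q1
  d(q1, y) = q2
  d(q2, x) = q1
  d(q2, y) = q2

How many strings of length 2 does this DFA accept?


Enumerating all length-2 strings:
  "xx" -> q0 [reject]
  "xy" -> q0 [reject]
  "yx" -> q0 [reject]
  "yy" -> q0 [reject]

0 out of 4


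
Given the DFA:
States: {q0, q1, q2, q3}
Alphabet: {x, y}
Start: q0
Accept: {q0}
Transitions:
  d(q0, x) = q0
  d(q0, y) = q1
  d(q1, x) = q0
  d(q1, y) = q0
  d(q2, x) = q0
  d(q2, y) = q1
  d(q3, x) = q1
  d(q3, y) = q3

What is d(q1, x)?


Looking up transition d(q1, x)

q0


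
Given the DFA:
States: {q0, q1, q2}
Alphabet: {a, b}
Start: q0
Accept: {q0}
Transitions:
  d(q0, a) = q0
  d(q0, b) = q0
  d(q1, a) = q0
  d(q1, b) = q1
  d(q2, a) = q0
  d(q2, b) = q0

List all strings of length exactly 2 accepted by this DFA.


All strings of length 2: 4 total
Accepted: 4

"aa", "ab", "ba", "bb"


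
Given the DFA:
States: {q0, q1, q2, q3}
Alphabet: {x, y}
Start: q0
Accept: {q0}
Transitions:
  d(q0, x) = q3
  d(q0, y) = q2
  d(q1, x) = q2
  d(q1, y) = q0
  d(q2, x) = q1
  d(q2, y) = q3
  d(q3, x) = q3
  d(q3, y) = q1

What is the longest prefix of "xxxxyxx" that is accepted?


Run the DFA, marking each prefix where the state is accepting:
  "" -> q0 [accept]
  "x" -> q3 [reject]
  "xx" -> q3 [reject]
  "xxx" -> q3 [reject]
  "xxxx" -> q3 [reject]
  "xxxxy" -> q1 [reject]
  "xxxxyx" -> q2 [reject]
  "xxxxyxx" -> q1 [reject]

""


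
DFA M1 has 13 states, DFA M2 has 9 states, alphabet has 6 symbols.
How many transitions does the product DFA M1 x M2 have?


Product DFA has 13 * 9 = 117 states.
Each has 6 transitions: 117 * 6 = 702

702


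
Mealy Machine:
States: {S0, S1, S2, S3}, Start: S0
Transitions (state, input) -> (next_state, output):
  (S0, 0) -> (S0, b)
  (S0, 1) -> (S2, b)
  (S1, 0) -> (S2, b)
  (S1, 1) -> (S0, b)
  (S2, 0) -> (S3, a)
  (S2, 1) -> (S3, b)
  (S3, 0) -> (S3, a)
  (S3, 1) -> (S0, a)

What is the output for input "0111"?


Step-by-step:
  (S0, 0) -> (S0, b)
  (S0, 1) -> (S2, b)
  (S2, 1) -> (S3, b)
  (S3, 1) -> (S0, a)

"bbba"


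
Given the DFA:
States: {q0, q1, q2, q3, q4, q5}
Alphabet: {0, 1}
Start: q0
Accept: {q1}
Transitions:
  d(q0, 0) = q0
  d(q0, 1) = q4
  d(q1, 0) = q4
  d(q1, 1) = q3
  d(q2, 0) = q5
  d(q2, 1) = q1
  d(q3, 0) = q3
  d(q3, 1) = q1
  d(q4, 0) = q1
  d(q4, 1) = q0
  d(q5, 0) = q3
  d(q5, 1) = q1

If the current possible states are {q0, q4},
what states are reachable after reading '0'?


Apply transition on '0' from each current state:
  d(q0, 0) = q0
  d(q4, 0) = q1

{q0, q1}


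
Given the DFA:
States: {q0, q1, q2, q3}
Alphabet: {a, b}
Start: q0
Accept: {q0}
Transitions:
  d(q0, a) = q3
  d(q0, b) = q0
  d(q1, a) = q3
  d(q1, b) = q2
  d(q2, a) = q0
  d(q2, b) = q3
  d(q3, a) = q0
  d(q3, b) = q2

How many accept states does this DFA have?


Accept states listed: {q0}
Counting: q0(1)

1


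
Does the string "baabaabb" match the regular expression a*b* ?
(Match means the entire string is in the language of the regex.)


|string| = 8; first = 'b'; last = 'b'

No, "baabaabb" does not match a*b*


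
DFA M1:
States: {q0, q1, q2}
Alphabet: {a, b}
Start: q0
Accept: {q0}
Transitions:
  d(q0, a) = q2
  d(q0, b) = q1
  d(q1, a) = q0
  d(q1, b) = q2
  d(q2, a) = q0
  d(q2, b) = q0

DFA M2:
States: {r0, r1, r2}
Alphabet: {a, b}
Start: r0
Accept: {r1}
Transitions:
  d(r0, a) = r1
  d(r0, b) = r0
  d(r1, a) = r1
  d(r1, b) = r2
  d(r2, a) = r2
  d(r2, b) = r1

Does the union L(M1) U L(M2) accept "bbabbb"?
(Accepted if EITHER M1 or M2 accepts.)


M1: final=q0 accepted=True
M2: final=r2 accepted=False

Yes, union accepts


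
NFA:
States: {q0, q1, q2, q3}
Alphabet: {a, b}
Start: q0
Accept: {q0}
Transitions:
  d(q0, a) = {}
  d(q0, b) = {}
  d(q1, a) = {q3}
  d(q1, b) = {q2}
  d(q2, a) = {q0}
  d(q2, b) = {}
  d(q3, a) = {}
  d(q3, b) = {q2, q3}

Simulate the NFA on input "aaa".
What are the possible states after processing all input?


Start: {q0}
  --a--> {}
  --a--> {}
  --a--> {}

{} (empty set, no valid transitions)


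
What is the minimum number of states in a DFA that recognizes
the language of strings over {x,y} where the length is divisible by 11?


States track (length) mod 11.
Need 11 states: one per remainder 0..10; accept = remainder 0.

11


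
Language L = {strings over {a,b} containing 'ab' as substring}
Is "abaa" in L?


'ab' occurs at index 0

Yes, "abaa" is in L


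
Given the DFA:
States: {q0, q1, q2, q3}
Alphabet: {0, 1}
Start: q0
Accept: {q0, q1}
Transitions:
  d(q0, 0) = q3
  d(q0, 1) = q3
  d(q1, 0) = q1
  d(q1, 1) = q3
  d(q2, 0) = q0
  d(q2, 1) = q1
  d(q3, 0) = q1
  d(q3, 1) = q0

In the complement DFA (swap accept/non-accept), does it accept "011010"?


Trace: q0 -> q3 -> q0 -> q3 -> q1 -> q3 -> q1
Final: q1
Original accept: {q0, q1}
Complement: q1 is in original accept

No, complement rejects (original accepts)


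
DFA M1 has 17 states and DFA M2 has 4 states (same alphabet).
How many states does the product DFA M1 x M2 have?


Product construction pairs every M1 state with every M2 state.
17 * 4 = 68

68


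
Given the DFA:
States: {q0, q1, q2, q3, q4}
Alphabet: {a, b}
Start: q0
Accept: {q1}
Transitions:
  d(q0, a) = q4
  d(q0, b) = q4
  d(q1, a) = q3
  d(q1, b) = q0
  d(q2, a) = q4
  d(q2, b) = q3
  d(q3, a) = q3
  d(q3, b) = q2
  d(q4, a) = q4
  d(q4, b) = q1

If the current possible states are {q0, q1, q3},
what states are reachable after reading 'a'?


Apply transition on 'a' from each current state:
  d(q0, a) = q4
  d(q1, a) = q3
  d(q3, a) = q3

{q3, q4}


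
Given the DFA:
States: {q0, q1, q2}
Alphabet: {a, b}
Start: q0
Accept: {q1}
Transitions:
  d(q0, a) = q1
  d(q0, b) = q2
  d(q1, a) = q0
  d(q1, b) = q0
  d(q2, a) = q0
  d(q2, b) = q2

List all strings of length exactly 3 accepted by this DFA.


All strings of length 3: 8 total
Accepted: 3

"aaa", "aba", "baa"


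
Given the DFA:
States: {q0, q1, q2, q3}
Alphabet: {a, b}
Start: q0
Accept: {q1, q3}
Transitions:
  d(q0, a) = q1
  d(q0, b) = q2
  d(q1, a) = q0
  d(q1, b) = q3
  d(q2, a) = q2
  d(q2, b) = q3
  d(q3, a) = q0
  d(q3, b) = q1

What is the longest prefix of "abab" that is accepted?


Run the DFA, marking each prefix where the state is accepting:
  "" -> q0 [reject]
  "a" -> q1 [accept]
  "ab" -> q3 [accept]
  "aba" -> q0 [reject]
  "abab" -> q2 [reject]

"ab"


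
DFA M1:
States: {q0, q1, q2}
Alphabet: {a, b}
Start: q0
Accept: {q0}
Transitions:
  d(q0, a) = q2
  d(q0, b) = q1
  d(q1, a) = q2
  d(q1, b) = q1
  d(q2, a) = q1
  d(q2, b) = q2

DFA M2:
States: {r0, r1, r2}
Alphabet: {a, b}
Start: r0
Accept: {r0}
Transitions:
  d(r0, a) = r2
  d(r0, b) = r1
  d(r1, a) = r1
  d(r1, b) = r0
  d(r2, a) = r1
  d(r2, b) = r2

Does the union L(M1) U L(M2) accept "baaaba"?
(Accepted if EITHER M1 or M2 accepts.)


M1: final=q1 accepted=False
M2: final=r2 accepted=False

No, union rejects (neither accepts)


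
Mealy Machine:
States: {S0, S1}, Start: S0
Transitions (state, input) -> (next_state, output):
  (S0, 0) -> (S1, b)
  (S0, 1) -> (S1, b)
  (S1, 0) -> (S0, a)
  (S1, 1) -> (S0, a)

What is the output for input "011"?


Step-by-step:
  (S0, 0) -> (S1, b)
  (S1, 1) -> (S0, a)
  (S0, 1) -> (S1, b)

"bab"


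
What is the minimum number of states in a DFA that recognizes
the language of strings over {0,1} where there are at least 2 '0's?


States: count = 0, 1, ..., 1, and a final '>= 2' state.
Total: 2 + 1 = 3. Accept = '>= 2' state.

3


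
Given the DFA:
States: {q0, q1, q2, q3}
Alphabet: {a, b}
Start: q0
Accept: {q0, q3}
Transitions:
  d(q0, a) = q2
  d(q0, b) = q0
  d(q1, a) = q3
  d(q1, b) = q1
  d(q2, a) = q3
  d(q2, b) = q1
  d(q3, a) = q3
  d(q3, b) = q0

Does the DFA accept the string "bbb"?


Trace: q0 -> q0 -> q0 -> q0
Final state: q0
Accept states: {q0, q3}

Yes, accepted (final state q0 is an accept state)


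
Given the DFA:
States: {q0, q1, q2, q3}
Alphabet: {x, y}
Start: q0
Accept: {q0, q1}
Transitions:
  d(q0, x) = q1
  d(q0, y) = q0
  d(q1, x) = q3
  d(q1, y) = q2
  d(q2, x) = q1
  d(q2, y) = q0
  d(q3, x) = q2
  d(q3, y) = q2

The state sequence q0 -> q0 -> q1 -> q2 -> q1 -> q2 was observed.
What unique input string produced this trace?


Trace back each transition to find the symbol:
  q0 --[y]--> q0
  q0 --[x]--> q1
  q1 --[y]--> q2
  q2 --[x]--> q1
  q1 --[y]--> q2

"yxyxy"


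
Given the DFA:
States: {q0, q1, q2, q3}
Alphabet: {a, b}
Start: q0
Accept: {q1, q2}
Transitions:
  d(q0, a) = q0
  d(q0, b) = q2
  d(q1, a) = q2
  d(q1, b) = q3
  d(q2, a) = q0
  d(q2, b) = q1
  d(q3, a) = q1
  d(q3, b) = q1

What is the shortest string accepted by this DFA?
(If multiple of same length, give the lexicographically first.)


BFS by string length (lex-first path to each state shown):
  len 0: q0<-""
  len 1: q0<-"a", q2<-"b"
Found accept state at length 1.

"b"


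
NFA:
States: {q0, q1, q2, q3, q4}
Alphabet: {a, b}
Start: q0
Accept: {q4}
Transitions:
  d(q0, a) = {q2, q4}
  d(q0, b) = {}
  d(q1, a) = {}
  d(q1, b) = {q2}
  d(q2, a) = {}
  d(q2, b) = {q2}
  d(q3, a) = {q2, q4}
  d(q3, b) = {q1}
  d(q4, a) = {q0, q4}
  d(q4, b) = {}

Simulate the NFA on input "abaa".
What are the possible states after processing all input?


Start: {q0}
  --a--> {q2, q4}
  --b--> {q2}
  --a--> {}
  --a--> {}

{} (empty set, no valid transitions)


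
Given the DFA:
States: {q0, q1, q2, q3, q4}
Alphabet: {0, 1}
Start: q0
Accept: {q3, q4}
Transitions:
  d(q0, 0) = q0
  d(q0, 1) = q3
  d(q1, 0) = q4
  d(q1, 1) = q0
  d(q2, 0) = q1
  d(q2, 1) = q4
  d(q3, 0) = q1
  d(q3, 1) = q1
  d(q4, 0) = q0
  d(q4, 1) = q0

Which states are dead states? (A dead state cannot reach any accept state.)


Forward reachability from each state:
  q0 -> reaches accept state q3 (live)
  q1 -> reaches accept state q3 (live)
  q2 -> reaches accept state q3 (live)
  q3 -> reaches accept state q3 (live)
  q4 -> reaches accept state q3 (live)

None (all states can reach an accept state)


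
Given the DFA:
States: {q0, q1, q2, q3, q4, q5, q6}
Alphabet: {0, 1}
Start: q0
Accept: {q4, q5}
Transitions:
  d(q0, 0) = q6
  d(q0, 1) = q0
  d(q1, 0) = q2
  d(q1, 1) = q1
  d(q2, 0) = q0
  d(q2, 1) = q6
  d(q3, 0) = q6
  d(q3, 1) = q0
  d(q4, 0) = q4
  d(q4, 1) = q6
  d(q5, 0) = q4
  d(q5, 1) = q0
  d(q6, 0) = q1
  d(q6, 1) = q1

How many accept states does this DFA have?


Accept states listed: {q4, q5}
Counting: q4(1) q5(2)

2


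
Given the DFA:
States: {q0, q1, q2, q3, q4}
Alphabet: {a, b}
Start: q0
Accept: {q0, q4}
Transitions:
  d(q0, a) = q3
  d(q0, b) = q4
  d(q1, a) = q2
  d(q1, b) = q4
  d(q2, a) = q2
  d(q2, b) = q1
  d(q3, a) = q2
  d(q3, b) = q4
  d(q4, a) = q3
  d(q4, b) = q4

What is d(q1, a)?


Looking up transition d(q1, a)

q2


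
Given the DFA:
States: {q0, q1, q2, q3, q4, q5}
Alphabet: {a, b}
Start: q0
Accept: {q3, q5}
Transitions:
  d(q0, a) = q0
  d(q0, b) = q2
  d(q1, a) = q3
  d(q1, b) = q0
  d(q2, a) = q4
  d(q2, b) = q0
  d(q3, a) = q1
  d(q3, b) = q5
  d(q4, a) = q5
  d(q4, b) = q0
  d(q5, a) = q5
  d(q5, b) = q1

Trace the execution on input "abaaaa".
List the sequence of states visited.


Input: abaaaa
d(q0, a) = q0
d(q0, b) = q2
d(q2, a) = q4
d(q4, a) = q5
d(q5, a) = q5
d(q5, a) = q5


q0 -> q0 -> q2 -> q4 -> q5 -> q5 -> q5


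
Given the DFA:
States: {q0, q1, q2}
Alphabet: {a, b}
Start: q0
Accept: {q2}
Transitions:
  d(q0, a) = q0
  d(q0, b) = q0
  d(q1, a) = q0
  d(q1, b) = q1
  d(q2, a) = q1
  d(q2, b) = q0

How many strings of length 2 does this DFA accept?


Enumerating all length-2 strings:
  "aa" -> q0 [reject]
  "ab" -> q0 [reject]
  "ba" -> q0 [reject]
  "bb" -> q0 [reject]

0 out of 4


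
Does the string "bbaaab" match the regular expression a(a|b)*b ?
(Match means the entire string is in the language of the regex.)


|string| = 6; first = 'b'; last = 'b'

No, "bbaaab" does not match a(a|b)*b


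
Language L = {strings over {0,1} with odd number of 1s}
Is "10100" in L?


count('1') = 2; 2 mod 2 = 0

No, "10100" is not in L


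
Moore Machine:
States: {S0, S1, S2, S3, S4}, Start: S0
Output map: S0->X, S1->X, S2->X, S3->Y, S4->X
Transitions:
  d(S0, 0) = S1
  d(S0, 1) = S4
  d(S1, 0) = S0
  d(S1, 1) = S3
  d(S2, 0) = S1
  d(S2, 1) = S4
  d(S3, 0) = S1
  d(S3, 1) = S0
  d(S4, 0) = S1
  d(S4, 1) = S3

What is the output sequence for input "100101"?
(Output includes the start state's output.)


Start: S0 (output X)
  --1--> S4 (output X)
  --0--> S1 (output X)
  --0--> S0 (output X)
  --1--> S4 (output X)
  --0--> S1 (output X)
  --1--> S3 (output Y)

"XXXXXXY"


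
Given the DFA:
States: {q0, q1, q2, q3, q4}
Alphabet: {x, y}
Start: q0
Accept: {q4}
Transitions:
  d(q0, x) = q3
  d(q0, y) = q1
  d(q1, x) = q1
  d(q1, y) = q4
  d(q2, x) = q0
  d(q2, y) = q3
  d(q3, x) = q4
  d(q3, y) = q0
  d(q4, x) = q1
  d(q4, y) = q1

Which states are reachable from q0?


BFS from q0:
  layer 0: {q0}
  layer 1: {q1, q3}
  layer 2: {q4}

{q0, q1, q3, q4}


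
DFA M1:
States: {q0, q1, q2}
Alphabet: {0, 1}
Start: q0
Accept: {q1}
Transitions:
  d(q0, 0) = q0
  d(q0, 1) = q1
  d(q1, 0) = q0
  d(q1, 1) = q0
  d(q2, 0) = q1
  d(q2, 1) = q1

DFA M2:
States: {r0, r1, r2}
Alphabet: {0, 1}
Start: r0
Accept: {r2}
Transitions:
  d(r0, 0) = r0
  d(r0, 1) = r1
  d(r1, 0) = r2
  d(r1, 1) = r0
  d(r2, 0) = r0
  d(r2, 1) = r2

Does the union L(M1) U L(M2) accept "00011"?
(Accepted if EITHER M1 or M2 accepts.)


M1: final=q0 accepted=False
M2: final=r0 accepted=False

No, union rejects (neither accepts)


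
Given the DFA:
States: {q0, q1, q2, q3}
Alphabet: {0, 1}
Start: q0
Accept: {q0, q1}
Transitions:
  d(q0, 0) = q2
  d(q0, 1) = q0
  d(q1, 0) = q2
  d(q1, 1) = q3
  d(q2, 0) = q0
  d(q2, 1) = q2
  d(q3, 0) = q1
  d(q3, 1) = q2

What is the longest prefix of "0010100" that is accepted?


Run the DFA, marking each prefix where the state is accepting:
  "" -> q0 [accept]
  "0" -> q2 [reject]
  "00" -> q0 [accept]
  "001" -> q0 [accept]
  "0010" -> q2 [reject]
  "00101" -> q2 [reject]
  "001010" -> q0 [accept]
  "0010100" -> q2 [reject]

"001010"


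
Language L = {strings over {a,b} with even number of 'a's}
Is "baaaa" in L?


count('a') = 4; 4 mod 2 = 0

Yes, "baaaa" is in L


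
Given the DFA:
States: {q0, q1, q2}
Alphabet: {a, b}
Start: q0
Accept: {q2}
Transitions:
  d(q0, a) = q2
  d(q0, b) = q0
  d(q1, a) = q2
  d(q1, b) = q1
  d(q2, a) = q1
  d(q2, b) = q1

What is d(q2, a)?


Looking up transition d(q2, a)

q1


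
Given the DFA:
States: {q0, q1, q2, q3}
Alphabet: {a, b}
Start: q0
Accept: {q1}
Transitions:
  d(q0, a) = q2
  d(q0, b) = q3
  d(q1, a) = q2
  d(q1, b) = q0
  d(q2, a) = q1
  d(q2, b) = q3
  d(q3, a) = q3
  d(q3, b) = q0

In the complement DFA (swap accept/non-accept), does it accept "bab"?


Trace: q0 -> q3 -> q3 -> q0
Final: q0
Original accept: {q1}
Complement: q0 is not in original accept

Yes, complement accepts (original rejects)


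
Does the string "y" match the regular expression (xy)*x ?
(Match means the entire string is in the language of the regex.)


|string| = 1; first = 'y'; last = 'y'

No, "y" does not match (xy)*x


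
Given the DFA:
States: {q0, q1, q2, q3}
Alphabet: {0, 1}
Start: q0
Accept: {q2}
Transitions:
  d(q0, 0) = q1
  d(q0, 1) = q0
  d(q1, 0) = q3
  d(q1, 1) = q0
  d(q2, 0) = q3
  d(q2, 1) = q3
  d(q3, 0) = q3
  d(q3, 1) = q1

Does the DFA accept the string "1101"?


Trace: q0 -> q0 -> q0 -> q1 -> q0
Final state: q0
Accept states: {q2}

No, rejected (final state q0 is not an accept state)


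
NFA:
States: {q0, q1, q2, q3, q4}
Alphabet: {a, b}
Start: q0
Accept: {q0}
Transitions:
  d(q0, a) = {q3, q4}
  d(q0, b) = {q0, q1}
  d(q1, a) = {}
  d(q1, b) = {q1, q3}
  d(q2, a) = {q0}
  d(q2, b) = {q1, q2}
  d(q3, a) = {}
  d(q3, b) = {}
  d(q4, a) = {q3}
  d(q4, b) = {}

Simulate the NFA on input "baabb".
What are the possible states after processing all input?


Start: {q0}
  --b--> {q0, q1}
  --a--> {q3, q4}
  --a--> {q3}
  --b--> {}
  --b--> {}

{} (empty set, no valid transitions)


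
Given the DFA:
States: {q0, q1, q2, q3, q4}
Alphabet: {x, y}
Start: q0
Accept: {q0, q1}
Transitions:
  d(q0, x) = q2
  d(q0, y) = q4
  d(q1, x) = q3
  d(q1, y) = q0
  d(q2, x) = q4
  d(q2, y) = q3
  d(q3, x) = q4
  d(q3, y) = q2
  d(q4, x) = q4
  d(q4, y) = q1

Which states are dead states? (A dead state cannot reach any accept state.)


Forward reachability from each state:
  q0 -> reaches accept state q0 (live)
  q1 -> reaches accept state q0 (live)
  q2 -> reaches accept state q0 (live)
  q3 -> reaches accept state q0 (live)
  q4 -> reaches accept state q0 (live)

None (all states can reach an accept state)


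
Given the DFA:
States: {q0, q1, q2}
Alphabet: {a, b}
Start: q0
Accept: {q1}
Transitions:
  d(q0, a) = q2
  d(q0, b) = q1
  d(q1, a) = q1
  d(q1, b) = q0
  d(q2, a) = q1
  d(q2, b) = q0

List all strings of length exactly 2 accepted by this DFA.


All strings of length 2: 4 total
Accepted: 2

"aa", "ba"


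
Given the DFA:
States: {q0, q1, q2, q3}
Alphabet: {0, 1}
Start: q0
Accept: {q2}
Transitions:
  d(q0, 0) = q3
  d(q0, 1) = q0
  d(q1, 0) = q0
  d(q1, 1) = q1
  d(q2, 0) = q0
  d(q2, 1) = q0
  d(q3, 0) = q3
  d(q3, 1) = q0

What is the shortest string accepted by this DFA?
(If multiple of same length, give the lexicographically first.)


BFS by string length (lex-first path to each state shown):
  len 0: q0<-""
  len 1: q0<-"1", q3<-"0"
  len 2: q0<-"01", q3<-"00"
  len 3: q0<-"001", q3<-"000"
  len 4: q0<-"0001", q3<-"0000"
  len 5: q0<-"00001", q3<-"00000"
  len 6: q0<-"000001", q3<-"000000"
  len 7: q0<-"0000001", q3<-"0000000"
  len 8: q0<-"00000001", q3<-"00000000"

No string accepted (empty language)


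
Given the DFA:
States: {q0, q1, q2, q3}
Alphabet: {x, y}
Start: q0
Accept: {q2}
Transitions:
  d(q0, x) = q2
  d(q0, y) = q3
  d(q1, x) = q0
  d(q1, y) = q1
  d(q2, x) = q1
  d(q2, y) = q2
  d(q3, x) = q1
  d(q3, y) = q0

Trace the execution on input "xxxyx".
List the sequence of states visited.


Input: xxxyx
d(q0, x) = q2
d(q2, x) = q1
d(q1, x) = q0
d(q0, y) = q3
d(q3, x) = q1


q0 -> q2 -> q1 -> q0 -> q3 -> q1


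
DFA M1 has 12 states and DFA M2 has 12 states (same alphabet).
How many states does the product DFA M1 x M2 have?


Product construction pairs every M1 state with every M2 state.
12 * 12 = 144

144


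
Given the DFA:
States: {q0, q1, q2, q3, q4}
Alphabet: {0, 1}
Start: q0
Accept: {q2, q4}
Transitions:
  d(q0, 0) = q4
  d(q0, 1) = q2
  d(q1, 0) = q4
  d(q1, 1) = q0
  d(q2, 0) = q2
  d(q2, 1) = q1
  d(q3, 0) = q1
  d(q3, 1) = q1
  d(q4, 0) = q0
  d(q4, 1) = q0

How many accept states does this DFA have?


Accept states listed: {q2, q4}
Counting: q2(1) q4(2)

2


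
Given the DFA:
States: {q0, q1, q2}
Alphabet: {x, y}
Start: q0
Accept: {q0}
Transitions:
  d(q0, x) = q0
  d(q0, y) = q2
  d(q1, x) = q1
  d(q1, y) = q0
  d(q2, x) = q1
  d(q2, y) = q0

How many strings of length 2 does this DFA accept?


Enumerating all length-2 strings:
  "xx" -> q0 [accept]
  "xy" -> q2 [reject]
  "yx" -> q1 [reject]
  "yy" -> q0 [accept]

2 out of 4


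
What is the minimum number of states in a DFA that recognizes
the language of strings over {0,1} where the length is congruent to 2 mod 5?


States track (length) mod 5.
Need 5 states: one per remainder 0..4; accept = remainder 2.

5


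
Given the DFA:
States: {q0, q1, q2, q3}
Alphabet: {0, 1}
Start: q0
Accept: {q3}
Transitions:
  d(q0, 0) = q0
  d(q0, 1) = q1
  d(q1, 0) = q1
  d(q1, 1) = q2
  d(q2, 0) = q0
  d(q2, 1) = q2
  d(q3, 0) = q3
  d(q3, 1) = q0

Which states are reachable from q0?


BFS from q0:
  layer 0: {q0}
  layer 1: {q1}
  layer 2: {q2}

{q0, q1, q2}


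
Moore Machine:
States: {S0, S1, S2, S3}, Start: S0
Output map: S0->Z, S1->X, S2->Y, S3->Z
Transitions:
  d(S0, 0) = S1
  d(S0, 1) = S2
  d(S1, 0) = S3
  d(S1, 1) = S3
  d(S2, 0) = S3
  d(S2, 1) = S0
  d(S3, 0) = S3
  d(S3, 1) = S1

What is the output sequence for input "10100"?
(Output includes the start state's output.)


Start: S0 (output Z)
  --1--> S2 (output Y)
  --0--> S3 (output Z)
  --1--> S1 (output X)
  --0--> S3 (output Z)
  --0--> S3 (output Z)

"ZYZXZZ"


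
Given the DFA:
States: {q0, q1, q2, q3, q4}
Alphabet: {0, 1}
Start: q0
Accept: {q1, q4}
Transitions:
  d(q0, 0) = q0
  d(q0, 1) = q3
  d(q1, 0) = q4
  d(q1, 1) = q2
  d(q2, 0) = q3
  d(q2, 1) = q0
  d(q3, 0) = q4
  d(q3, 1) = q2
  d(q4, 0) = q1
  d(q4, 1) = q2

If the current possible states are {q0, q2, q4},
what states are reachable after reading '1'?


Apply transition on '1' from each current state:
  d(q0, 1) = q3
  d(q2, 1) = q0
  d(q4, 1) = q2

{q0, q2, q3}


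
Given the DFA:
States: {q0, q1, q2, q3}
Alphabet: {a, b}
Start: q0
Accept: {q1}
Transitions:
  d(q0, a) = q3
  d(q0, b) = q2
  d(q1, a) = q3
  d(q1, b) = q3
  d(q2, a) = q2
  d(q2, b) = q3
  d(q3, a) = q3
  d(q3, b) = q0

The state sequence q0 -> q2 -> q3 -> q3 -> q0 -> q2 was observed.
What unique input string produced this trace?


Trace back each transition to find the symbol:
  q0 --[b]--> q2
  q2 --[b]--> q3
  q3 --[a]--> q3
  q3 --[b]--> q0
  q0 --[b]--> q2

"bbabb"


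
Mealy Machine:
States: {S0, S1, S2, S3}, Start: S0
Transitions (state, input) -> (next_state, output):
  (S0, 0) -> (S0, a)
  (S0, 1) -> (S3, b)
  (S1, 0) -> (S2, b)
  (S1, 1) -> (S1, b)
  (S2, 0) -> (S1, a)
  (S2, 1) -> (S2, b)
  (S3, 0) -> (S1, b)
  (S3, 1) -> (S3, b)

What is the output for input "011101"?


Step-by-step:
  (S0, 0) -> (S0, a)
  (S0, 1) -> (S3, b)
  (S3, 1) -> (S3, b)
  (S3, 1) -> (S3, b)
  (S3, 0) -> (S1, b)
  (S1, 1) -> (S1, b)

"abbbbb"


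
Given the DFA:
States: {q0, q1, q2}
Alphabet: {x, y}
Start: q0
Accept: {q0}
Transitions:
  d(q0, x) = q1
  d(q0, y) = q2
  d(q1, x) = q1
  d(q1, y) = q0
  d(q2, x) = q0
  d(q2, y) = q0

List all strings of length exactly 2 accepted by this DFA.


All strings of length 2: 4 total
Accepted: 3

"xy", "yx", "yy"


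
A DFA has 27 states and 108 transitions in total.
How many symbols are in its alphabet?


Each state has exactly one transition per symbol.
|alphabet| = transitions / states = 108 / 27 = 4

4


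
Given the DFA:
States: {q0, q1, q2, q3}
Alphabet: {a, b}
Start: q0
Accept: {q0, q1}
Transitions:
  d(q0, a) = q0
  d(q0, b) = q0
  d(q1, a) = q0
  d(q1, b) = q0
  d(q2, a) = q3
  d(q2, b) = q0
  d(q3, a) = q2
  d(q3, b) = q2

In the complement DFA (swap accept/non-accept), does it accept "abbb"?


Trace: q0 -> q0 -> q0 -> q0 -> q0
Final: q0
Original accept: {q0, q1}
Complement: q0 is in original accept

No, complement rejects (original accepts)


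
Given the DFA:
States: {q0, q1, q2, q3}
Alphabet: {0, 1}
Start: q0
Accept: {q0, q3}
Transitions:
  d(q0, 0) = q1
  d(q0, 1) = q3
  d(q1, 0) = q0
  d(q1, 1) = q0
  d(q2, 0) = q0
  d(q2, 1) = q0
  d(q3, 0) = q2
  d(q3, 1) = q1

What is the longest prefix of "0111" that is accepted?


Run the DFA, marking each prefix where the state is accepting:
  "" -> q0 [accept]
  "0" -> q1 [reject]
  "01" -> q0 [accept]
  "011" -> q3 [accept]
  "0111" -> q1 [reject]

"011"


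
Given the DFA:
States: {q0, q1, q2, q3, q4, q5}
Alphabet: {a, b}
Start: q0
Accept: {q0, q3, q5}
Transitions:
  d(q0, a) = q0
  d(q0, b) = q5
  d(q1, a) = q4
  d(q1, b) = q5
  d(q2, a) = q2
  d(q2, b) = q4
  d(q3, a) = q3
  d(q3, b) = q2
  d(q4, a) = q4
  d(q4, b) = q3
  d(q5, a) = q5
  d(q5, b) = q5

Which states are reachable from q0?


BFS from q0:
  layer 0: {q0}
  layer 1: {q5}

{q0, q5}


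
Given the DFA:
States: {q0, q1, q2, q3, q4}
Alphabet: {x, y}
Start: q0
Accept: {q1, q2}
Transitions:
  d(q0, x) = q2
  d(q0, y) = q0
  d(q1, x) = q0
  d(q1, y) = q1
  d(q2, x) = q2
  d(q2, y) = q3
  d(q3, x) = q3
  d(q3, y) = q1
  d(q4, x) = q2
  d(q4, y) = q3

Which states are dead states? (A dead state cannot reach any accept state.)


Forward reachability from each state:
  q0 -> reaches accept state q1 (live)
  q1 -> reaches accept state q1 (live)
  q2 -> reaches accept state q1 (live)
  q3 -> reaches accept state q1 (live)
  q4 -> reaches accept state q1 (live)

None (all states can reach an accept state)


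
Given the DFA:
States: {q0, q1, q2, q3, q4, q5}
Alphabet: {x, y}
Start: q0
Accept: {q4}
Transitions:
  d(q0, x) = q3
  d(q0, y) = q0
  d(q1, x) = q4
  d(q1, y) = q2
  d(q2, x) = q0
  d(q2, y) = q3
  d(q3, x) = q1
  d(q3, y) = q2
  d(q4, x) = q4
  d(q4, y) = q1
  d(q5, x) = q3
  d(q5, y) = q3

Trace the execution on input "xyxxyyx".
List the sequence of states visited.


Input: xyxxyyx
d(q0, x) = q3
d(q3, y) = q2
d(q2, x) = q0
d(q0, x) = q3
d(q3, y) = q2
d(q2, y) = q3
d(q3, x) = q1


q0 -> q3 -> q2 -> q0 -> q3 -> q2 -> q3 -> q1


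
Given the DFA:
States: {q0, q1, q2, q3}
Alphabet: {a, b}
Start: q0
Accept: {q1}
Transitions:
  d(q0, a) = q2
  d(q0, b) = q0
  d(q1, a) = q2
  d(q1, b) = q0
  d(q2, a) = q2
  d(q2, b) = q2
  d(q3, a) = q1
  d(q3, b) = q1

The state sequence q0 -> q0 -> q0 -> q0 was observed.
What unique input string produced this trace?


Trace back each transition to find the symbol:
  q0 --[b]--> q0
  q0 --[b]--> q0
  q0 --[b]--> q0

"bbb"


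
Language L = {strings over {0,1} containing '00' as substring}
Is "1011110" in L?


'00' does not occur

No, "1011110" is not in L


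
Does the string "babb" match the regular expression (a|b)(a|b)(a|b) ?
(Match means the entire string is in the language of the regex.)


|string| = 4; first = 'b'; last = 'b'

No, "babb" does not match (a|b)(a|b)(a|b)


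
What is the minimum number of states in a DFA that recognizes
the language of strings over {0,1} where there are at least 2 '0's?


States: count = 0, 1, ..., 1, and a final '>= 2' state.
Total: 2 + 1 = 3. Accept = '>= 2' state.

3


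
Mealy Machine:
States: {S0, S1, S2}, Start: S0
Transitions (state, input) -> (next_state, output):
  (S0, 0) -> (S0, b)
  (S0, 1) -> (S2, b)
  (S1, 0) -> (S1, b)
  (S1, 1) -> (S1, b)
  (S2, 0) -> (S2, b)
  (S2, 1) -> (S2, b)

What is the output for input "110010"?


Step-by-step:
  (S0, 1) -> (S2, b)
  (S2, 1) -> (S2, b)
  (S2, 0) -> (S2, b)
  (S2, 0) -> (S2, b)
  (S2, 1) -> (S2, b)
  (S2, 0) -> (S2, b)

"bbbbbb"


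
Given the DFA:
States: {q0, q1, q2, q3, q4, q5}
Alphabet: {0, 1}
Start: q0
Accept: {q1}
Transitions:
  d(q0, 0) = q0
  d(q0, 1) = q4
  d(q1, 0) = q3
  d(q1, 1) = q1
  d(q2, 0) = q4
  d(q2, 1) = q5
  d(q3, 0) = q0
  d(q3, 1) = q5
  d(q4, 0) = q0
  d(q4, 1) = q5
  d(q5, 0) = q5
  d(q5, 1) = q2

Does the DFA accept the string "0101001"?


Trace: q0 -> q0 -> q4 -> q0 -> q4 -> q0 -> q0 -> q4
Final state: q4
Accept states: {q1}

No, rejected (final state q4 is not an accept state)


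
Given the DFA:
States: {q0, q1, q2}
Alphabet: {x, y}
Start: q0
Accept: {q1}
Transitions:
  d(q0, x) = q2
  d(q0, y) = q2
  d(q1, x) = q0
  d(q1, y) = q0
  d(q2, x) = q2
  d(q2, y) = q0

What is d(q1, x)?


Looking up transition d(q1, x)

q0


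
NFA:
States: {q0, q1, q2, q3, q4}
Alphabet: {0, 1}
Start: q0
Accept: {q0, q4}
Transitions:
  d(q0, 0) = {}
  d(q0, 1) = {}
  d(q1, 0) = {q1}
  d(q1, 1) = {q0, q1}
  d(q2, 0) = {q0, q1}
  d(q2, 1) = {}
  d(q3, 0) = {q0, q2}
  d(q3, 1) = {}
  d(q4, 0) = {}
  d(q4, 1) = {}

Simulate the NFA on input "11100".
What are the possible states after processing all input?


Start: {q0}
  --1--> {}
  --1--> {}
  --1--> {}
  --0--> {}
  --0--> {}

{} (empty set, no valid transitions)


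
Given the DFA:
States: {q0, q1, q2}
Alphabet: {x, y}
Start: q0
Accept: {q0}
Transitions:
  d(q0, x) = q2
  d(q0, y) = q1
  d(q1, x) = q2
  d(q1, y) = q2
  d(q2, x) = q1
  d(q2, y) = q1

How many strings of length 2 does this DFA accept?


Enumerating all length-2 strings:
  "xx" -> q1 [reject]
  "xy" -> q1 [reject]
  "yx" -> q2 [reject]
  "yy" -> q2 [reject]

0 out of 4


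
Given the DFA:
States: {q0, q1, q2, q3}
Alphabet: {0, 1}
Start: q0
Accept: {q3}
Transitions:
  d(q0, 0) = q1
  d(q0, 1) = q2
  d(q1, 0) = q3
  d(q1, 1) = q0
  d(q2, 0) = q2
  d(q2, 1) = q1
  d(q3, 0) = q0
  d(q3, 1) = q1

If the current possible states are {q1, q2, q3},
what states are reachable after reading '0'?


Apply transition on '0' from each current state:
  d(q1, 0) = q3
  d(q2, 0) = q2
  d(q3, 0) = q0

{q0, q2, q3}


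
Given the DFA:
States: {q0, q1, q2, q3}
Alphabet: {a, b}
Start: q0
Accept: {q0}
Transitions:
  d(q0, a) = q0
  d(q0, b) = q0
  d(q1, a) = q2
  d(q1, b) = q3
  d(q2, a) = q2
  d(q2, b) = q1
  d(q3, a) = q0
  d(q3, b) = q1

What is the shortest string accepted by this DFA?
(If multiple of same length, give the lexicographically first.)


BFS by string length (lex-first path to each state shown):
  len 0: q0<-""
Found accept state at length 0.

"" (empty string)


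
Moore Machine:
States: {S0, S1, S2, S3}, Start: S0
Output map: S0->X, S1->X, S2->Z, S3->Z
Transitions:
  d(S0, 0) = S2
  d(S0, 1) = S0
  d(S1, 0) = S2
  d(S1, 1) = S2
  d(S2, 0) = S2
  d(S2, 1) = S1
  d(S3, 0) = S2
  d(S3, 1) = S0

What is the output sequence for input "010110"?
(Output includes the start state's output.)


Start: S0 (output X)
  --0--> S2 (output Z)
  --1--> S1 (output X)
  --0--> S2 (output Z)
  --1--> S1 (output X)
  --1--> S2 (output Z)
  --0--> S2 (output Z)

"XZXZXZZ"


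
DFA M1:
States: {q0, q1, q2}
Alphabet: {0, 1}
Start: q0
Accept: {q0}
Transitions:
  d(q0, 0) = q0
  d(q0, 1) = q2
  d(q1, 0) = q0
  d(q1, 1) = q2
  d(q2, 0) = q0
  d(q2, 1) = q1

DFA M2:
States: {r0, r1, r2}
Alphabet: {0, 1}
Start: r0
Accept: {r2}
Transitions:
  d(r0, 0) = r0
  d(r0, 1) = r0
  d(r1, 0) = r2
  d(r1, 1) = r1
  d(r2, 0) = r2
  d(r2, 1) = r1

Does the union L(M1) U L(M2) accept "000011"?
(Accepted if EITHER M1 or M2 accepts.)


M1: final=q1 accepted=False
M2: final=r0 accepted=False

No, union rejects (neither accepts)


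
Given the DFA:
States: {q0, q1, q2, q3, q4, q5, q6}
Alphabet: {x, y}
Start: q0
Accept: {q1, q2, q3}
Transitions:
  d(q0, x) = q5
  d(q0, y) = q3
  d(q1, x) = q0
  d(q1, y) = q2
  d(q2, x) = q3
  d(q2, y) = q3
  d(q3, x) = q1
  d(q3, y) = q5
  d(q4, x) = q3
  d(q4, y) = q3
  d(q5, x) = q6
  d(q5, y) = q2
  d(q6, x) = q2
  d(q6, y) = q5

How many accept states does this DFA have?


Accept states listed: {q1, q2, q3}
Counting: q1(1) q2(2) q3(3)

3


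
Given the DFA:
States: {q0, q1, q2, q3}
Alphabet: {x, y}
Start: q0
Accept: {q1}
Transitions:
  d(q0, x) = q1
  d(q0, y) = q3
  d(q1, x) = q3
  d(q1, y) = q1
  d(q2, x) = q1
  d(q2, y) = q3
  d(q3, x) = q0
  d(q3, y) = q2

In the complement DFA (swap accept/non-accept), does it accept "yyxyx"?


Trace: q0 -> q3 -> q2 -> q1 -> q1 -> q3
Final: q3
Original accept: {q1}
Complement: q3 is not in original accept

Yes, complement accepts (original rejects)


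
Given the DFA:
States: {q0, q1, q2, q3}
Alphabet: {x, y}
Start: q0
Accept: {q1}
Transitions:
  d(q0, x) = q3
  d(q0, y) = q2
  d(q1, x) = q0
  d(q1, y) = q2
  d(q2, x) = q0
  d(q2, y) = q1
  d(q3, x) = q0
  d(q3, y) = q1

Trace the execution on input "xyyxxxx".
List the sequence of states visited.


Input: xyyxxxx
d(q0, x) = q3
d(q3, y) = q1
d(q1, y) = q2
d(q2, x) = q0
d(q0, x) = q3
d(q3, x) = q0
d(q0, x) = q3


q0 -> q3 -> q1 -> q2 -> q0 -> q3 -> q0 -> q3


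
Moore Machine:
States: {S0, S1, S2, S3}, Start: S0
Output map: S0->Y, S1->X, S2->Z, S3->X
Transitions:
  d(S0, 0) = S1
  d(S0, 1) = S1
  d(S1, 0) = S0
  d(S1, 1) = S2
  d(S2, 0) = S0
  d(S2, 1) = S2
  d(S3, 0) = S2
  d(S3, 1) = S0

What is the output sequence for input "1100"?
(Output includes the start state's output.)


Start: S0 (output Y)
  --1--> S1 (output X)
  --1--> S2 (output Z)
  --0--> S0 (output Y)
  --0--> S1 (output X)

"YXZYX"


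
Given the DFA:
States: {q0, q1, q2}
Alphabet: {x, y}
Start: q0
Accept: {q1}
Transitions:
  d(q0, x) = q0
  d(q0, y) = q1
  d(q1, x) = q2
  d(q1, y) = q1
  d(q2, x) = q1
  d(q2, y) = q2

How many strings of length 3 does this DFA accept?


Enumerating all length-3 strings:
  "xxx" -> q0 [reject]
  "xxy" -> q1 [accept]
  "xyx" -> q2 [reject]
  "xyy" -> q1 [accept]
  "yxx" -> q1 [accept]
  "yxy" -> q2 [reject]
  "yyx" -> q2 [reject]
  "yyy" -> q1 [accept]

4 out of 8


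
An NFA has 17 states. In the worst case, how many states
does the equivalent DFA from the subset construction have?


Subset construction: one DFA state per subset of NFA states.
2^17 = 131072

131072


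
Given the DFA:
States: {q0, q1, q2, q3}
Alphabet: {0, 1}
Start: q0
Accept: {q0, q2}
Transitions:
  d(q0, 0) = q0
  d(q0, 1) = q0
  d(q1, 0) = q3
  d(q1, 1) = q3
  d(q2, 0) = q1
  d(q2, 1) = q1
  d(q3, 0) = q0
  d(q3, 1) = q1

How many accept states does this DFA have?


Accept states listed: {q0, q2}
Counting: q0(1) q2(2)

2
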